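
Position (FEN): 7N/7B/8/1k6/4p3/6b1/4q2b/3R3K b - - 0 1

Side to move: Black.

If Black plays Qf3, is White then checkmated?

yes

After Qf3: white king on h1; in check: yes, from the black queen on f3.
King squares — g1: attacked by Bh2; g2: attacked by Qf3; h2: attacked by Bg3.
White has no legal moves → checkmate.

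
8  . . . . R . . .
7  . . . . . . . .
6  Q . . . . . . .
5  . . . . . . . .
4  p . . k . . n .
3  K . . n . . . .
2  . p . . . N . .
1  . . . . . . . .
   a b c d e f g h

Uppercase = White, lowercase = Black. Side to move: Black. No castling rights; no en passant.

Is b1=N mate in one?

no

After b1=N: white king on a3; in check: yes, from the black knight on b1.
White has 2 legal replies: Kxa4, Ka2.
In check but a legal move exists → not checkmate.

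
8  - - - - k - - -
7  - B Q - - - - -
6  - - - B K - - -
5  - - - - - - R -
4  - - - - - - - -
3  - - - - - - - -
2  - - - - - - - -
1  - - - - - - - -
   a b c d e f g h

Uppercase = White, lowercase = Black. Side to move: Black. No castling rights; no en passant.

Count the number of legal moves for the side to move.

0

Black to move; king on e8.
In check: no.
Legal moves: none.
Count: 0.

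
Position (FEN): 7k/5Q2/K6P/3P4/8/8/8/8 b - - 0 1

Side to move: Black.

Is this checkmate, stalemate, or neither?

Black to move; black king on h8.
In check: no.
King squares — g7: attacked by Ph6; h7: attacked by Qf7; g8: attacked by Qf7.
Legal moves for Black: none.
Not in check and no legal moves → stalemate.

stalemate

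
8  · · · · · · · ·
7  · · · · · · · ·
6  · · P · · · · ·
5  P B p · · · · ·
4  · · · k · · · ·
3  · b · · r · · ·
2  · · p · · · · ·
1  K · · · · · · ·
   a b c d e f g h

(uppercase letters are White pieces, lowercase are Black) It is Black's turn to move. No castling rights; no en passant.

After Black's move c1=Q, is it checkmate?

After c1=Q: white king on a1; in check: yes, from the black queen on c1.
King squares — b1: attacked by Qc1; a2: attacked by Bb3; b2: attacked by Qc1.
White has no legal moves → checkmate.

yes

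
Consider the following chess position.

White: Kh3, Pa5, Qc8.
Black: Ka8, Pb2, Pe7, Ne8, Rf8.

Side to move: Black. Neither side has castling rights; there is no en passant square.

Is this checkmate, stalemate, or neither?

Black to move; black king on a8.
In check: yes, from the white queen on c8.
Legal moves for Black: Ka7.
Black is in check but has 1 legal move → neither.

neither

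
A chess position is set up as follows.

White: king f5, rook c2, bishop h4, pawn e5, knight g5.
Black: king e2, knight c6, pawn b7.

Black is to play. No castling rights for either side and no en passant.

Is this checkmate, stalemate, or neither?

neither

Black to move; black king on e2.
In check: yes, from the white rook on c2.
Legal moves for Black: Ke3, Kd3, Kf1, Kd1.
Black is in check but has 4 legal moves → neither.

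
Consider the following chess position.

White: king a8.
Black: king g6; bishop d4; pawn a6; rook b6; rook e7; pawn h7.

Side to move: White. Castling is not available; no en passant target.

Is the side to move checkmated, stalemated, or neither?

White to move; white king on a8.
In check: no.
King squares — a7: attacked by Re7; b7: attacked by Rb6; b8: attacked by Rb6.
Legal moves for White: none.
Not in check and no legal moves → stalemate.

stalemate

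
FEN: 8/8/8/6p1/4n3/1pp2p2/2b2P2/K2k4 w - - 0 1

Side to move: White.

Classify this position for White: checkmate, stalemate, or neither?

stalemate

White to move; white king on a1.
In check: no.
King squares — b1: attacked by Bc2; a2: attacked by Pb3; b2: attacked by Pc3.
Legal moves for White: none.
Not in check and no legal moves → stalemate.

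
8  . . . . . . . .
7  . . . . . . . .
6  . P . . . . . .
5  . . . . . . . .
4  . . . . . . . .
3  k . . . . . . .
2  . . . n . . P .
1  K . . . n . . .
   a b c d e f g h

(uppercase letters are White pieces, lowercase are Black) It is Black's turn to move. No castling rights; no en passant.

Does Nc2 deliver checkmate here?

yes

After Nc2: white king on a1; in check: yes, from the black knight on c2.
King squares — b1: attacked by Nd2; a2: attacked by Ka3; b2: attacked by Ka3.
White has no legal moves → checkmate.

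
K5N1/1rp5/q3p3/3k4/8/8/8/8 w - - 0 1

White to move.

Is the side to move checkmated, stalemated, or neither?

checkmate

White to move; white king on a8.
In check: yes, from the black queen on a6.
King squares — a7: attacked by Qa6; b7: attacked by Qa6; b8: attacked by Rb7.
Legal moves for White: none.
In check with no legal moves → checkmate.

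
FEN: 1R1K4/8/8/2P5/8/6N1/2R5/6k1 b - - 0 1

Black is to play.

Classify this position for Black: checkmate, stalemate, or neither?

Black to move; black king on g1.
In check: no.
King squares — f1: attacked by Ng3; h1: attacked by Ng3; f2: attacked by Rc2; g2: attacked by Rc2; h2: attacked by Rc2.
Legal moves for Black: none.
Not in check and no legal moves → stalemate.

stalemate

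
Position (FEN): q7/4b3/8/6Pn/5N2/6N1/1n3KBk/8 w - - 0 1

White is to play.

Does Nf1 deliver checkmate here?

After Nf1: black king on h2; in check: yes, from the white knight on f1.
King squares — g1: attacked by Kf2; h1: attacked by Bg2; g2: attacked by Kf2; g3: attacked by Nf1; h3: attacked by Bg2.
Black has no legal moves → checkmate.

yes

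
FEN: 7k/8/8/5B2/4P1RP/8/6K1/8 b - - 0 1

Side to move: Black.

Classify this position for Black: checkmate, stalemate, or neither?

Black to move; black king on h8.
In check: no.
King squares — g7: attacked by Rg4; h7: attacked by Bf5; g8: attacked by Rg4.
Legal moves for Black: none.
Not in check and no legal moves → stalemate.

stalemate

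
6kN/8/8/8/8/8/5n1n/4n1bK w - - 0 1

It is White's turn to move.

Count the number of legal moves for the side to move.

White to move; king on h1.
In check: yes, from the black knight on f2.
Legal moves: Kxg1.
Count: 1.

1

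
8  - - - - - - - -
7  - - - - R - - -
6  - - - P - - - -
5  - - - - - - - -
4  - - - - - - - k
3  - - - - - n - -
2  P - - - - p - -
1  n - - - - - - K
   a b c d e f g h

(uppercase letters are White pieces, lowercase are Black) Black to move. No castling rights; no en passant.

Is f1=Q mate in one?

After f1=Q: white king on h1; in check: yes, from the black queen on f1.
King squares — g1: attacked by Qf1; g2: attacked by Qf1; h2: attacked by Nf3.
White has no legal moves → checkmate.

yes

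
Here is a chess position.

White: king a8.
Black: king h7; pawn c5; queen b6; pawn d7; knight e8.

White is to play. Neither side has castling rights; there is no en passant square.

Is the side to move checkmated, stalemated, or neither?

White to move; white king on a8.
In check: no.
King squares — a7: attacked by Qb6; b7: attacked by Qb6; b8: attacked by Qb6.
Legal moves for White: none.
Not in check and no legal moves → stalemate.

stalemate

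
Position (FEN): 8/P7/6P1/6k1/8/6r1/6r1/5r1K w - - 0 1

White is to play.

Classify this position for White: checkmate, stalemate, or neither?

White to move; white king on h1.
In check: yes, from the black rook on f1.
King squares — g1: attacked by Rf1; g2: attacked by Rg3; h2: attacked by Rg2.
Legal moves for White: none.
In check with no legal moves → checkmate.

checkmate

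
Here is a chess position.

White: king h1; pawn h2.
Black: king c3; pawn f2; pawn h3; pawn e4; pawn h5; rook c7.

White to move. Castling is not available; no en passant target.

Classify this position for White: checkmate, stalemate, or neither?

stalemate

White to move; white king on h1.
In check: no.
King squares — g1: attacked by Pf2; g2: attacked by Ph3; h2: own pawn.
Legal moves for White: none.
Not in check and no legal moves → stalemate.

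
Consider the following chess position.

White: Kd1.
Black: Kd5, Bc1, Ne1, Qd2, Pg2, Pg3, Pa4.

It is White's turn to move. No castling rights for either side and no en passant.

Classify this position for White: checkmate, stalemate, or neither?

checkmate

White to move; white king on d1.
In check: yes, from the black queen on d2.
King squares — c1: attacked by Qd2; e1: attacked by Qd2; c2: attacked by Ne1; d2: attacked by Bc1; e2: attacked by Qd2.
Legal moves for White: none.
In check with no legal moves → checkmate.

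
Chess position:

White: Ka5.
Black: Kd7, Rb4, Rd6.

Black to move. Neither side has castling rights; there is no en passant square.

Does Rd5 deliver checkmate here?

After Rd5: white king on a5; in check: yes, from the black rook on d5.
White has 2 legal replies: Ka6, Kxb4.
In check but a legal move exists → not checkmate.

no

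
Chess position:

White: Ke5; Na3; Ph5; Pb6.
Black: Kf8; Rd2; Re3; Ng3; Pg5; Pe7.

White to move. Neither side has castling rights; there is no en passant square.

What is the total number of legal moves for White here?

White to move; king on e5.
In check: yes, from the black rook on e3.
Legal moves: none.
Count: 0.

0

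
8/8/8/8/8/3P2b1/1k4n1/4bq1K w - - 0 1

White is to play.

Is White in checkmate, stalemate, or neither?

checkmate

White to move; white king on h1.
In check: yes, from the black queen on f1.
King squares — g1: attacked by Qf1; g2: attacked by Qf1; h2: attacked by Bg3.
Legal moves for White: none.
In check with no legal moves → checkmate.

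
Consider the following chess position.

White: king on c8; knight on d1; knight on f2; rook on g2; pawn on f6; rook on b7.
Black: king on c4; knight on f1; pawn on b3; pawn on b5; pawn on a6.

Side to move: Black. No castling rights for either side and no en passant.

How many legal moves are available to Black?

11

Black to move; king on c4.
In check: no.
Legal moves: Kd5, Kc5, Kd4, Kb4, Ng3, Ne3, Nh2, Nd2, a5, b4, b2.
Count: 11.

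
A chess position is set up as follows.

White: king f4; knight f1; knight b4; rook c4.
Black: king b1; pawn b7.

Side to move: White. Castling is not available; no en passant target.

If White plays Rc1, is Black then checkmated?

no

After Rc1: black king on b1; in check: yes, from the white rook on c1.
Black has 2 legal replies: Kb2, Kxc1.
In check but a legal move exists → not checkmate.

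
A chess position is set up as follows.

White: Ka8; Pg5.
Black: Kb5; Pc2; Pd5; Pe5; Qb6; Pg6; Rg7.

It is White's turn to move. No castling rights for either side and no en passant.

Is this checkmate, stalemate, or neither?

stalemate

White to move; white king on a8.
In check: no.
King squares — a7: attacked by Qb6; b7: attacked by Qb6; b8: attacked by Qb6.
Legal moves for White: none.
Not in check and no legal moves → stalemate.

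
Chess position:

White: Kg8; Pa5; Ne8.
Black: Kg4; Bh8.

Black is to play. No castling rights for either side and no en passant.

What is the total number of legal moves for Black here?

Black to move; king on g4.
In check: no.
Legal moves: Bg7, Bf6, Be5, Bd4, Bc3, Bb2, Ba1, Kh5, Kg5, Kf5, Kh4, Kf4, Kh3, Kg3, Kf3.
Count: 15.

15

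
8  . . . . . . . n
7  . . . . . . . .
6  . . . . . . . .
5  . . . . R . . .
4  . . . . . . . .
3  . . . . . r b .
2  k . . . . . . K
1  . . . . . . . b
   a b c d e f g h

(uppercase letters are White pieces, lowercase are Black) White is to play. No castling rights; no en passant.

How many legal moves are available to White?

White to move; king on h2.
In check: yes, from the black bishop on g3.
Legal moves: Kh3, Kxh1, Kg1.
Count: 3.

3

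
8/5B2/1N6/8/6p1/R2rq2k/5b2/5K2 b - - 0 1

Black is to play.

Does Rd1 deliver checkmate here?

After Rd1: white king on f1; in check: yes, from the black rook on d1.
King squares — e1: attacked by Rd1; g1: attacked by Rd1; e2: attacked by Qe3; f2: attacked by Qe3; g2: attacked by Kh3.
White has no legal moves → checkmate.

yes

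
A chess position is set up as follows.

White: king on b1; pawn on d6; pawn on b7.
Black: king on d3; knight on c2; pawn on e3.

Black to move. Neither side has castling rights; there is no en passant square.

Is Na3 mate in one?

After Na3: white king on b1; in check: yes, from the black knight on a3.
White has 4 legal replies: Kb2, Ka2, Kc1, Ka1.
In check but a legal move exists → not checkmate.

no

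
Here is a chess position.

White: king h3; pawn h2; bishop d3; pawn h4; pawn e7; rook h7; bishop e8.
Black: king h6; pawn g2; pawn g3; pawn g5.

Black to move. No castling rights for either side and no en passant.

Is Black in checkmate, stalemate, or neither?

checkmate

Black to move; black king on h6.
In check: yes, from the white rook on h7.
King squares — g5: own pawn; h5: attacked by Rh7; g6: attacked by Bd3; g7: attacked by Rh7; h7: attacked by Bd3.
Legal moves for Black: none.
In check with no legal moves → checkmate.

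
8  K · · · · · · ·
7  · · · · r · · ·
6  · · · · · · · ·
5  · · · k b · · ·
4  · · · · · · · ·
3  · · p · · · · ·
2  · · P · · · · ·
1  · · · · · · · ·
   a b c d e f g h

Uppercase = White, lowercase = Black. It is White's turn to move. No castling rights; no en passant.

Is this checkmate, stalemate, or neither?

stalemate

White to move; white king on a8.
In check: no.
King squares — a7: attacked by Re7; b7: attacked by Re7; b8: attacked by Be5.
Legal moves for White: none.
Not in check and no legal moves → stalemate.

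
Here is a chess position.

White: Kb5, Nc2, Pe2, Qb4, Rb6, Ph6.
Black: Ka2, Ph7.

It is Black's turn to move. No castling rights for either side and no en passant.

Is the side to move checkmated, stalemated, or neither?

Black to move; black king on a2.
In check: no.
King squares — a1: attacked by Nc2; b1: attacked by Qb4; b2: attacked by Qb4; a3: attacked by Nc2; b3: attacked by Qb4.
Legal moves for Black: none.
Not in check and no legal moves → stalemate.

stalemate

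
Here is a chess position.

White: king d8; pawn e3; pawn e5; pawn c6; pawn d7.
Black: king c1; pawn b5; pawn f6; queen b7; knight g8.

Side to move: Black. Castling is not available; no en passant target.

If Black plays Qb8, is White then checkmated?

yes

After Qb8: white king on d8; in check: yes, from the black queen on b8.
King squares — c7: attacked by Qb8; d7: own pawn; e7: attacked by Ng8; c8: attacked by Qb8; e8: attacked by Qb8.
White has no legal moves → checkmate.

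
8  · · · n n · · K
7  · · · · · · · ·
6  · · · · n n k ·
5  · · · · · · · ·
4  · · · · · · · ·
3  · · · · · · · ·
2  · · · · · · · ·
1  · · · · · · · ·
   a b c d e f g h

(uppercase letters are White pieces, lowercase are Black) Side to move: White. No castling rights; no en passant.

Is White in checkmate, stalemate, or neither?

White to move; white king on h8.
In check: no.
King squares — g7: attacked by Ne6; h7: attacked by Nf6; g8: attacked by Nf6.
Legal moves for White: none.
Not in check and no legal moves → stalemate.

stalemate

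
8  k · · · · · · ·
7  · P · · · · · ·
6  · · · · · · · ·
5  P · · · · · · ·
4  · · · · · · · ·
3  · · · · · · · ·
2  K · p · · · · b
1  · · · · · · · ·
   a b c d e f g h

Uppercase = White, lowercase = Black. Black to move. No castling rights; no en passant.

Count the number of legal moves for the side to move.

3

Black to move; king on a8.
In check: yes, from the white pawn on b7.
Legal moves: Kb8, Kxb7, Ka7.
Count: 3.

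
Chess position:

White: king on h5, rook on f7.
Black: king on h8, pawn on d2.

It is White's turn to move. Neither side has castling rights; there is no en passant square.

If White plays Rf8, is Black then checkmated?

no

After Rf8: black king on h8; in check: yes, from the white rook on f8.
Black has 2 legal replies: Kh7, Kg7.
In check but a legal move exists → not checkmate.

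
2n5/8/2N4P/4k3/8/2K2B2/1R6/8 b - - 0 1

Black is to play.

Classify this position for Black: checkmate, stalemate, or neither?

Black to move; black king on e5.
In check: yes, from the white knight on c6.
Legal moves for Black: Kf6, Ke6, Kd6, Kf5, Kf4.
Black is in check but has 5 legal moves → neither.

neither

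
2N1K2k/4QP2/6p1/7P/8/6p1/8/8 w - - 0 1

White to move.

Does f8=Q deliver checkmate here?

yes

After f8=Q: black king on h8; in check: yes, from the white queen on f8.
King squares — g7: attacked by Qe7; h7: attacked by Qe7; g8: attacked by Qf8.
Black has no legal moves → checkmate.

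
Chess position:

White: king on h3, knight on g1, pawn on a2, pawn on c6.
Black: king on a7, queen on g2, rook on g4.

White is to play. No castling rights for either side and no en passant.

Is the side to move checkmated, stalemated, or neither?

checkmate

White to move; white king on h3.
In check: yes, from the black queen on g2.
King squares — g2: attacked by Rg4; h2: attacked by Qg2; g3: attacked by Qg2; g4: attacked by Qg2; h4: attacked by Rg4.
Legal moves for White: none.
In check with no legal moves → checkmate.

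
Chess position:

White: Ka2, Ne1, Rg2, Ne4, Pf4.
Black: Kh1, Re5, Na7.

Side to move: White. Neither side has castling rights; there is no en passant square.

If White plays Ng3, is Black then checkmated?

yes

After Ng3: black king on h1; in check: yes, from the white knight on g3.
King squares — g1: attacked by Rg2; g2: attacked by Ne1; h2: attacked by Rg2.
Black has no legal moves → checkmate.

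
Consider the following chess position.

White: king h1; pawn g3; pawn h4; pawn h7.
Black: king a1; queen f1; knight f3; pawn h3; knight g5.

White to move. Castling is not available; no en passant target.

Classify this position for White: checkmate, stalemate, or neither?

checkmate

White to move; white king on h1.
In check: yes, from the black queen on f1.
King squares — g1: attacked by Qf1; g2: attacked by Qf1; h2: attacked by Nf3.
Legal moves for White: none.
In check with no legal moves → checkmate.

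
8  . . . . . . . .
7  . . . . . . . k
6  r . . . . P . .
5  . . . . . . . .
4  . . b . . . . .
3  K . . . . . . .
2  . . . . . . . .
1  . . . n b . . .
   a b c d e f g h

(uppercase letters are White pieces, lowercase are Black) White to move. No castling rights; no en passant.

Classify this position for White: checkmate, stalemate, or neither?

White to move; white king on a3.
In check: yes, from the black rook on a6.
King squares — a2: attacked by Bc4; b2: attacked by Nd1; b3: attacked by Bc4; a4: attacked by Ra6; b4: attacked by Be1.
Legal moves for White: none.
In check with no legal moves → checkmate.

checkmate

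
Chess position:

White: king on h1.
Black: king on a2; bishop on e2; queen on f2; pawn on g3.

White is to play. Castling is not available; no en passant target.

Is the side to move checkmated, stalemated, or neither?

White to move; white king on h1.
In check: no.
King squares — g1: attacked by Qf2; g2: attacked by Qf2; h2: attacked by Qf2.
Legal moves for White: none.
Not in check and no legal moves → stalemate.

stalemate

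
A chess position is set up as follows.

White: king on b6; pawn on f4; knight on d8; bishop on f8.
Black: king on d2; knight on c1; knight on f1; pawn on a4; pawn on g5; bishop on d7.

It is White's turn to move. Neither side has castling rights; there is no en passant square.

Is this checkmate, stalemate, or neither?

White to move; white king on b6.
In check: no.
Legal moves for White include: Bg7, Be7, Bh6, Bd6, Bc5, Bb4+, Ba3, Nf7, Nb7, Ne6, Nc6, Kc7, Kb7, Ka7, Ka6, Kc5, Ka5, fxg5, ... (list truncated; more exist).
White has legal moves and is not in check → neither.

neither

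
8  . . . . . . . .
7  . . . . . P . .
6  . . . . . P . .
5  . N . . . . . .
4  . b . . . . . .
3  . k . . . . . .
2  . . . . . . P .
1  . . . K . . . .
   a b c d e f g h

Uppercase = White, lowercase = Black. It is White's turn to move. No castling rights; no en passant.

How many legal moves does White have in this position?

14

White to move; king on d1.
In check: no.
Legal moves: Nc7, Na7, Nd6, Nd4+, Nc3, Na3, Ke2, Kc1, f8=Q, f8=R, f8=B, f8=N, g3, g4.
Count: 14.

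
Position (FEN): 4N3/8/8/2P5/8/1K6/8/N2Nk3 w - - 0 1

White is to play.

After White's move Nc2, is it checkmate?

After Nc2: black king on e1; in check: yes, from the white knight on c2.
Black has 4 legal replies: Ke2, Kd2, Kf1, Kxd1.
In check but a legal move exists → not checkmate.

no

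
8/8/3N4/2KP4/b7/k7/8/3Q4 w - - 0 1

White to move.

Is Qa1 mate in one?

no

After Qa1: black king on a3; in check: yes, from the white queen on a1.
Black has 1 legal reply: Kb3.
In check but a legal move exists → not checkmate.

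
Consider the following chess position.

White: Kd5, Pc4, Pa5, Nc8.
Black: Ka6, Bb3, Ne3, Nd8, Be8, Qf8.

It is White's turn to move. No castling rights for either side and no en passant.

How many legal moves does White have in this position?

White to move; king on d5.
In check: yes, from the black knight on e3.
Legal moves: Ke5, Ke4, Kd4.
Count: 3.

3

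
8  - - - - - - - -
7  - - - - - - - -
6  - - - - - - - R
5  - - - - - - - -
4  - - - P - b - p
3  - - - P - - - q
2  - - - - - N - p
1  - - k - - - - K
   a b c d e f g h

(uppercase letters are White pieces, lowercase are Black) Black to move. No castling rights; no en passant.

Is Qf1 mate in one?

After Qf1: white king on h1; in check: yes, from the black queen on f1.
King squares — g1: attacked by Qf1; g2: attacked by Qf1; h2: attacked by Bf4.
White has no legal moves → checkmate.

yes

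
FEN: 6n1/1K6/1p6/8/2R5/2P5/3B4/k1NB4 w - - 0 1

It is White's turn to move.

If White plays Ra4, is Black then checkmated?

After Ra4: black king on a1; in check: yes, from the white rook on a4.
Black has 2 legal replies: Kb2, Kb1.
In check but a legal move exists → not checkmate.

no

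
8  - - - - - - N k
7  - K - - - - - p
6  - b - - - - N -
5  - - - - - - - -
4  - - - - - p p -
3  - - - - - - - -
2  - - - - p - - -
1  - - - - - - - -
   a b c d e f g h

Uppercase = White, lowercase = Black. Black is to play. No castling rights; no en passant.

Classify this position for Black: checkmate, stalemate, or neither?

Black to move; black king on h8.
In check: yes, from the white knight on g6.
Legal moves for Black: Kxg8, Kg7, hxg6.
Black is in check but has 3 legal moves → neither.

neither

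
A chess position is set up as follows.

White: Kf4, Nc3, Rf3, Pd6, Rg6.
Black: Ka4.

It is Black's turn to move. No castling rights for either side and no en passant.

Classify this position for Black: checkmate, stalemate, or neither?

Black to move; black king on a4.
In check: yes, from the white knight on c3.
Legal moves for Black: Ka5, Kb4, Kb3, Ka3.
Black is in check but has 4 legal moves → neither.

neither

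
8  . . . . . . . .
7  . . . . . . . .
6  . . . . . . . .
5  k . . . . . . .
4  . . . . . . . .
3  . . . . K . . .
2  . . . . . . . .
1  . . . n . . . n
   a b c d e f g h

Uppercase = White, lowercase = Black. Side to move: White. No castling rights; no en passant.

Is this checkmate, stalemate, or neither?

neither

White to move; white king on e3.
In check: yes, from the black knight on d1.
King squares — d2: available; e2: available; f2: attacked by Nd1; d3: available; f3: available; d4: available; e4: available; f4: available.
Legal moves for White: Kf4, Ke4, Kd4, Kf3, Kd3, Ke2, Kd2.
White is in check but has 7 legal moves → neither.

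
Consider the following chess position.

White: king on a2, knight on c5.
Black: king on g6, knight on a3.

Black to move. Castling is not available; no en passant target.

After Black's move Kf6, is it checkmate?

After Kf6: white king on a2; in check: no.
White is not in check, so this cannot be checkmate.

no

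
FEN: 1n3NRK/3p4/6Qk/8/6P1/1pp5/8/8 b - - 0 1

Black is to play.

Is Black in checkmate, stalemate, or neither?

Black to move; black king on h6.
In check: yes, from the white queen on g6.
King squares — g5: attacked by Qg6; h5: attacked by Pg4; g6: attacked by Nf8; g7: attacked by Qg6; h7: attacked by Qg6.
Legal moves for Black: none.
In check with no legal moves → checkmate.

checkmate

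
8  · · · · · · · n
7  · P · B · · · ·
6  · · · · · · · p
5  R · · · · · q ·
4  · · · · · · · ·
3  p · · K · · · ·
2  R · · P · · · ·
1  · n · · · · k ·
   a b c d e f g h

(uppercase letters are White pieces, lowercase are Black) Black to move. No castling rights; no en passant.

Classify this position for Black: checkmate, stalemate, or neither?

neither

Black to move; black king on g1.
In check: no.
Legal moves for Black include: Nf7, Ng6, Qg8, Qd8, Qg7, Qe7, Qg6+, Qf6, Qh5, Qf5+, Qe5, Qd5+, Qc5, Qb5+, Qxa5, Qh4, Qg4, Qf4, ... (list truncated; more exist).
Black has legal moves and is not in check → neither.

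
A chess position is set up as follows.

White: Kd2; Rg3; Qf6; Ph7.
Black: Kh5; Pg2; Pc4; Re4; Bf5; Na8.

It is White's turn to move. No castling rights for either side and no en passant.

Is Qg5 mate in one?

yes

After Qg5: black king on h5; in check: yes, from the white queen on g5.
King squares — g4: attacked by Rg3; h4: attacked by Qg5; g5: attacked by Rg3; g6: attacked by Qg5; h6: attacked by Qg5.
Black has no legal moves → checkmate.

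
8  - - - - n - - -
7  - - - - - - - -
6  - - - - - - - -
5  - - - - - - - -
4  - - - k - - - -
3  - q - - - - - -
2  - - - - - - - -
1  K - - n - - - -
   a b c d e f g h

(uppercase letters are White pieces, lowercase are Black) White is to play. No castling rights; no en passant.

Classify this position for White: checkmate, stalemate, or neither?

White to move; white king on a1.
In check: no.
King squares — b1: attacked by Qb3; a2: attacked by Qb3; b2: attacked by Nd1.
Legal moves for White: none.
Not in check and no legal moves → stalemate.

stalemate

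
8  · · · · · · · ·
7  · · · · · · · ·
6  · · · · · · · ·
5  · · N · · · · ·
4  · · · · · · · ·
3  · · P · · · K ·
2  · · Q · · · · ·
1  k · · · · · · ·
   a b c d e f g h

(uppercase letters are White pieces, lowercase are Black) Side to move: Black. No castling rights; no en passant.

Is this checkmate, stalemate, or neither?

stalemate

Black to move; black king on a1.
In check: no.
King squares — b1: attacked by Qc2; a2: attacked by Qc2; b2: attacked by Qc2.
Legal moves for Black: none.
Not in check and no legal moves → stalemate.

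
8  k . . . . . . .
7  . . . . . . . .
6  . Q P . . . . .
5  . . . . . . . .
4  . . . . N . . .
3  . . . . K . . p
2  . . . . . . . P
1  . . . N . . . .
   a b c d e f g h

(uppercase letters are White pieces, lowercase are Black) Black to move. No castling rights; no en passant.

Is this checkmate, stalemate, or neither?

stalemate

Black to move; black king on a8.
In check: no.
King squares — a7: attacked by Qb6; b7: attacked by Qb6; b8: attacked by Qb6.
Legal moves for Black: none.
Not in check and no legal moves → stalemate.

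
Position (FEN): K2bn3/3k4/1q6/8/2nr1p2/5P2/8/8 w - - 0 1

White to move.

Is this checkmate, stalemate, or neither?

stalemate

White to move; white king on a8.
In check: no.
King squares — a7: attacked by Qb6; b7: attacked by Qb6; b8: attacked by Qb6.
Legal moves for White: none.
Not in check and no legal moves → stalemate.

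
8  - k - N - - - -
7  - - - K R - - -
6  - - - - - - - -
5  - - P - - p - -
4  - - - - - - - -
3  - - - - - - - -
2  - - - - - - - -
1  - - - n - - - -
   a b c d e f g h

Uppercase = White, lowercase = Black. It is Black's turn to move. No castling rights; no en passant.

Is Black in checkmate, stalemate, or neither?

neither

Black to move; black king on b8.
In check: no.
Legal moves for Black: Ka8, Ka7, Ne3, Nc3, Nf2, Nb2, f4.
Black has 7 legal moves and is not in check → neither.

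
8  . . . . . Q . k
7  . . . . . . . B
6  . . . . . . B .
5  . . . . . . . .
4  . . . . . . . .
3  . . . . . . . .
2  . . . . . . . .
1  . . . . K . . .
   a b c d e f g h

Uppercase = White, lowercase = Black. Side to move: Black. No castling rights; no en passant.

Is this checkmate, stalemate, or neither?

Black to move; black king on h8.
In check: yes, from the white queen on f8.
King squares — g7: attacked by Qf8; h7: attacked by Bg6; g8: attacked by Bh7.
Legal moves for Black: none.
In check with no legal moves → checkmate.

checkmate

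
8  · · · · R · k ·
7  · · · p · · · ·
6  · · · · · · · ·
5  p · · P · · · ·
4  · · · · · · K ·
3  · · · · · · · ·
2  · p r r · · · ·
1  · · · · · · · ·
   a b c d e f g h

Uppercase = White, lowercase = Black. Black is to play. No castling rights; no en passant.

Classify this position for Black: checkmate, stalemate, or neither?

neither

Black to move; black king on g8.
In check: yes, from the white rook on e8.
King squares — f7: available; g7: available; h7: available; f8: attacked by Re8; h8: attacked by Re8.
Legal moves for Black: Kh7, Kg7, Kf7.
Black is in check but has 3 legal moves → neither.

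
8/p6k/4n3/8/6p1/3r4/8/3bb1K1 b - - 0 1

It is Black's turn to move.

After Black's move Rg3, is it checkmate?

After Rg3: white king on g1; in check: yes, from the black rook on g3.
White has 3 legal replies: Kh2, Kh1, Kf1.
In check but a legal move exists → not checkmate.

no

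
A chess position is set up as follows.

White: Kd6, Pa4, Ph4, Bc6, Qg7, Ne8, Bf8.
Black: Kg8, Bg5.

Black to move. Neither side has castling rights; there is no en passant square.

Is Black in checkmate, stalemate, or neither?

checkmate

Black to move; black king on g8.
In check: yes, from the white queen on g7.
King squares — f7: attacked by Qg7; g7: attacked by Ne8; h7: attacked by Qg7; f8: attacked by Qg7; h8: attacked by Qg7.
Legal moves for Black: none.
In check with no legal moves → checkmate.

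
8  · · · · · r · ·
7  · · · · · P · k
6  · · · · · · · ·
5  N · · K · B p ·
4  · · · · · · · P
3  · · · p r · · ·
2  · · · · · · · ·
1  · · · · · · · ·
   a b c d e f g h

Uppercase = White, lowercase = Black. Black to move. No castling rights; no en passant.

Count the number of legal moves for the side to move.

Black to move; king on h7.
In check: yes, from the white bishop on f5.
Legal moves: Kh8, Kg7, Kh6.
Count: 3.

3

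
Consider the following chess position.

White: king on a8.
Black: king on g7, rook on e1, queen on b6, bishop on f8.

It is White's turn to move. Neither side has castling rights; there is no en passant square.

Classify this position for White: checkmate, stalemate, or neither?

White to move; white king on a8.
In check: no.
King squares — a7: attacked by Qb6; b7: attacked by Qb6; b8: attacked by Qb6.
Legal moves for White: none.
Not in check and no legal moves → stalemate.

stalemate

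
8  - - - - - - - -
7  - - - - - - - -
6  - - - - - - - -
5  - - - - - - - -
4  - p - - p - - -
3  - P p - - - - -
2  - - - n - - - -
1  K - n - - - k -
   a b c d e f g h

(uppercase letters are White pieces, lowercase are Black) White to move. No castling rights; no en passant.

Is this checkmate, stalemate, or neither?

stalemate

White to move; white king on a1.
In check: no.
King squares — b1: attacked by Nd2; a2: attacked by Nc1; b2: attacked by Pc3.
Legal moves for White: none.
Not in check and no legal moves → stalemate.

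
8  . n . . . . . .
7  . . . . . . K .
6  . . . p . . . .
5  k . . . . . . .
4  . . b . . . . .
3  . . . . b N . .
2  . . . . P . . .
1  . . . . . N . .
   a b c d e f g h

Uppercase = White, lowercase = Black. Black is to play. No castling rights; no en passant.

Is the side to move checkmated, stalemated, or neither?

Black to move; black king on a5.
In check: no.
Legal moves for Black include: Nd7, Nc6, Na6, Kb6, Ka6, Kb5, Kb4, Ka4, Bg8, Bf7, Be6, Ba6, Bd5, Bb5, Bd3, Bb3, Bxe2, Ba2, ... (list truncated; more exist).
Black has legal moves and is not in check → neither.

neither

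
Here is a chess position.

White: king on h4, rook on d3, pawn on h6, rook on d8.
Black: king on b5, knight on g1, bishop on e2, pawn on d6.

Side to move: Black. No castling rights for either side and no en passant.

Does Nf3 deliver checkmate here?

After Nf3: white king on h4; in check: yes, from the black knight on f3.
White has 5 legal replies: Kh5, Kg4, Kh3, Kg3, Rxf3.
In check but a legal move exists → not checkmate.

no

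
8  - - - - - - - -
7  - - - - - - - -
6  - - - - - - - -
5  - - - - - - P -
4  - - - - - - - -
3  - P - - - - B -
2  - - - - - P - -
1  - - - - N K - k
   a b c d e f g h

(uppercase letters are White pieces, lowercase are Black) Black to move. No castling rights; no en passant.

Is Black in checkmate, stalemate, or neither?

Black to move; black king on h1.
In check: no.
King squares — g1: attacked by Kf1; g2: attacked by Ne1; h2: attacked by Bg3.
Legal moves for Black: none.
Not in check and no legal moves → stalemate.

stalemate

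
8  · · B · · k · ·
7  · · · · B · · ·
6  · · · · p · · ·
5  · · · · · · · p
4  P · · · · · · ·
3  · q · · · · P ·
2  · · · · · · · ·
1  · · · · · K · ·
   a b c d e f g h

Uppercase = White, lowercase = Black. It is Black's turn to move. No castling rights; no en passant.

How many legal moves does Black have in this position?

5

Black to move; king on f8.
In check: yes, from the white bishop on e7.
Legal moves: Kg8, Ke8, Kg7, Kf7, Kxe7.
Count: 5.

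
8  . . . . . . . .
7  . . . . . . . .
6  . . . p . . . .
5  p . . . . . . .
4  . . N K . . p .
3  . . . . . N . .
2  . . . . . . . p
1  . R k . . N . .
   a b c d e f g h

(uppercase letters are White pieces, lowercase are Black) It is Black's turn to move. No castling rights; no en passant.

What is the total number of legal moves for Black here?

2

Black to move; king on c1.
In check: yes, from the white rook on b1.
Legal moves: Kc2, Kxb1.
Count: 2.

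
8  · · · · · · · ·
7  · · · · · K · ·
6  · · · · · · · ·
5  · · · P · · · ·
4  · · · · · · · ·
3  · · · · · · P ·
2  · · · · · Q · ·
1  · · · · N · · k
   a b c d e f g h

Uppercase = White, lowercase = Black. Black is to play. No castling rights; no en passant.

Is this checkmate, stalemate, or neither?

stalemate

Black to move; black king on h1.
In check: no.
King squares — g1: attacked by Qf2; g2: attacked by Ne1; h2: attacked by Qf2.
Legal moves for Black: none.
Not in check and no legal moves → stalemate.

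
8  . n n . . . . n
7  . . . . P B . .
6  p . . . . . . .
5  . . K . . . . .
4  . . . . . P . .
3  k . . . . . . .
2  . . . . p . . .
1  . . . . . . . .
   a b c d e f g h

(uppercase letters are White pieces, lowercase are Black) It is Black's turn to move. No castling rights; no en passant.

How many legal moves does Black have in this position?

15

Black to move; king on a3.
In check: no.
Legal moves: Nxf7, Ng6, Nxe7, Na7, Nd6, Nb6, Nd7+, Nc6, Ka4, Kb2, a5, e1=Q, e1=R, e1=B, e1=N.
Count: 15.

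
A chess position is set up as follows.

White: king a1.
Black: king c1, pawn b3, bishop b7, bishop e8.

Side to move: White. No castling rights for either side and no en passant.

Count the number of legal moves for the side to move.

White to move; king on a1.
In check: no.
Legal moves: none.
Count: 0.

0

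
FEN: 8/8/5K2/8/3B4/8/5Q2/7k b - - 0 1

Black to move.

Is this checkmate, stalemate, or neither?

Black to move; black king on h1.
In check: no.
King squares — g1: attacked by Qf2; g2: attacked by Qf2; h2: attacked by Qf2.
Legal moves for Black: none.
Not in check and no legal moves → stalemate.

stalemate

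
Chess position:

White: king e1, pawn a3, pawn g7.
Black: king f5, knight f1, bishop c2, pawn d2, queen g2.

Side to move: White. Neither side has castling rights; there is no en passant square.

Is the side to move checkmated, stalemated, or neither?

White to move; white king on e1.
In check: yes, from the black pawn on d2.
King squares — d1: attacked by Bc2; f1: attacked by Qg2; d2: attacked by Nf1; e2: attacked by Qg2; f2: attacked by Qg2.
Legal moves for White: none.
In check with no legal moves → checkmate.

checkmate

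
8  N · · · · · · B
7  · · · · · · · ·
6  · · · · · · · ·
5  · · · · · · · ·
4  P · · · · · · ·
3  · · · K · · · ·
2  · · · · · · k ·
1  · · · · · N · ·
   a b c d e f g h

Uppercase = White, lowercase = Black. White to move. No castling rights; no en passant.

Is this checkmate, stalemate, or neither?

neither

White to move; white king on d3.
In check: no.
Legal moves for White include: Bg7, Bf6, Be5, Bd4, Bc3, Bb2, Ba1, Nc7, Nb6, Ke4, Kd4, Kc4, Ke3, Kc3, Ke2, Kd2, Kc2, Ng3, ... (list truncated; more exist).
White has legal moves and is not in check → neither.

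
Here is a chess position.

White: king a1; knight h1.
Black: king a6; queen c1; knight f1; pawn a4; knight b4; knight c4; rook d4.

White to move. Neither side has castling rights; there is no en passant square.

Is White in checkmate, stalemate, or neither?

checkmate

White to move; white king on a1.
In check: yes, from the black queen on c1.
King squares — b1: attacked by Qc1; a2: attacked by Nb4; b2: attacked by Qc1.
Legal moves for White: none.
In check with no legal moves → checkmate.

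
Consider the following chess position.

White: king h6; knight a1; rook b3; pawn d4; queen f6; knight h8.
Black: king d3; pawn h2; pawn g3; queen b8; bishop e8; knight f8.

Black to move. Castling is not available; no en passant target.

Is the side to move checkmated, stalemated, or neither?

neither

Black to move; black king on d3.
In check: yes, from the white rook on b3.
Legal moves for Black: Ke4, Kc4, Ke2, Kd2, Qxb3.
Black is in check but has 5 legal moves → neither.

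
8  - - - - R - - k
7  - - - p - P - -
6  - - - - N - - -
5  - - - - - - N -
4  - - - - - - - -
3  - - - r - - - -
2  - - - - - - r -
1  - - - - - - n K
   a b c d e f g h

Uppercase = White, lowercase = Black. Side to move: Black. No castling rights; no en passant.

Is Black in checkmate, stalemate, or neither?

checkmate

Black to move; black king on h8.
In check: yes, from the white rook on e8.
King squares — g7: attacked by Ne6; h7: attacked by Ng5; g8: attacked by Pf7.
Legal moves for Black: none.
In check with no legal moves → checkmate.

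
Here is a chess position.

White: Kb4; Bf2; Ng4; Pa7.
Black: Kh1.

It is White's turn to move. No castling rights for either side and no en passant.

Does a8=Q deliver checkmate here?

After a8=Q: black king on h1; in check: yes, from the white queen on a8.
King squares — g1: attacked by Bf2; g2: attacked by Qa8; h2: attacked by Ng4.
Black has no legal moves → checkmate.

yes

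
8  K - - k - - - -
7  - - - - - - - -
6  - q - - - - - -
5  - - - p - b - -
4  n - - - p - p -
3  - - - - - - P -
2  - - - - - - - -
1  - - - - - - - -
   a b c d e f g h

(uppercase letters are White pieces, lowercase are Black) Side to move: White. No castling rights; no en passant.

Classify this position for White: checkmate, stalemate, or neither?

stalemate

White to move; white king on a8.
In check: no.
King squares — a7: attacked by Qb6; b7: attacked by Qb6; b8: attacked by Qb6.
Legal moves for White: none.
Not in check and no legal moves → stalemate.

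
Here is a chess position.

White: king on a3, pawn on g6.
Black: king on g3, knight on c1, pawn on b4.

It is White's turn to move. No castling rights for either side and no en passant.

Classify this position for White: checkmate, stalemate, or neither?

White to move; white king on a3.
In check: yes, from the black pawn on b4.
King squares — a2: attacked by Nc1; b2: available; b3: attacked by Nc1; a4: available; b4: available.
Legal moves for White: Kxb4, Ka4, Kb2.
White is in check but has 3 legal moves → neither.

neither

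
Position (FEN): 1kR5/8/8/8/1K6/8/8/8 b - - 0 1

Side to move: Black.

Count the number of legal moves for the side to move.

3

Black to move; king on b8.
In check: yes, from the white rook on c8.
Legal moves: Kxc8, Kb7, Ka7.
Count: 3.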